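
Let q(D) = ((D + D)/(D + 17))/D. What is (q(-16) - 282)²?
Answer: 78400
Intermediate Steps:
q(D) = 2/(17 + D) (q(D) = ((2*D)/(17 + D))/D = (2*D/(17 + D))/D = 2/(17 + D))
(q(-16) - 282)² = (2/(17 - 16) - 282)² = (2/1 - 282)² = (2*1 - 282)² = (2 - 282)² = (-280)² = 78400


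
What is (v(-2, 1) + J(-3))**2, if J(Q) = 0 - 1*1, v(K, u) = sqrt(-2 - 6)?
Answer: (1 - 2*I*sqrt(2))**2 ≈ -7.0 - 5.6569*I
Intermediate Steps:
v(K, u) = 2*I*sqrt(2) (v(K, u) = sqrt(-8) = 2*I*sqrt(2))
J(Q) = -1 (J(Q) = 0 - 1 = -1)
(v(-2, 1) + J(-3))**2 = (2*I*sqrt(2) - 1)**2 = (-1 + 2*I*sqrt(2))**2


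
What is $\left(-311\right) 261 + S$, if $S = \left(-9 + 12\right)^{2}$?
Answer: $-81162$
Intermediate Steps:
$S = 9$ ($S = 3^{2} = 9$)
$\left(-311\right) 261 + S = \left(-311\right) 261 + 9 = -81171 + 9 = -81162$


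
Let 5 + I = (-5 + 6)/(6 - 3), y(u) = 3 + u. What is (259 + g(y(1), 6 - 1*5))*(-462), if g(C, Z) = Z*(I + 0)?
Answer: -117502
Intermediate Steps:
I = -14/3 (I = -5 + (-5 + 6)/(6 - 3) = -5 + 1/3 = -5 + 1*(⅓) = -5 + ⅓ = -14/3 ≈ -4.6667)
g(C, Z) = -14*Z/3 (g(C, Z) = Z*(-14/3 + 0) = Z*(-14/3) = -14*Z/3)
(259 + g(y(1), 6 - 1*5))*(-462) = (259 - 14*(6 - 1*5)/3)*(-462) = (259 - 14*(6 - 5)/3)*(-462) = (259 - 14/3*1)*(-462) = (259 - 14/3)*(-462) = (763/3)*(-462) = -117502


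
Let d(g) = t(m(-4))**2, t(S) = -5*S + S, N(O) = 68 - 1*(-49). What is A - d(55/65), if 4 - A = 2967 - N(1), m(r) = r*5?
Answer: -9246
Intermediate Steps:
N(O) = 117 (N(O) = 68 + 49 = 117)
m(r) = 5*r
t(S) = -4*S
d(g) = 6400 (d(g) = (-20*(-4))**2 = (-4*(-20))**2 = 80**2 = 6400)
A = -2846 (A = 4 - (2967 - 1*117) = 4 - (2967 - 117) = 4 - 1*2850 = 4 - 2850 = -2846)
A - d(55/65) = -2846 - 1*6400 = -2846 - 6400 = -9246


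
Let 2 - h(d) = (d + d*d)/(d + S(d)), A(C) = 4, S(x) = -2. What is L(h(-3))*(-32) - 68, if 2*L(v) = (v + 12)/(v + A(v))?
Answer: -916/9 ≈ -101.78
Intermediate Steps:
h(d) = 2 - (d + d²)/(-2 + d) (h(d) = 2 - (d + d*d)/(d - 2) = 2 - (d + d²)/(-2 + d))
L(v) = (12 + v)/(2*(4 + v)) (L(v) = ((v + 12)/(v + 4))/2 = ((12 + v)/(4 + v))/2 = (12 + v)/(2*(4 + v)))
L(h(-3))*(-32) - 68 = ((12 + (-4 - 3 - 1*(-3)²)/(-2 - 3))/(2*(4 + (-4 - 3 - 1*(-3)²)/(-2 - 3))))*(-32) - 68 = ((12 + (-4 - 3 - 1*9)/(-5))/(2*(4 + (-4 - 3 - 1*9)/(-5))))*(-32) - 68 = ((12 - (-4 - 3 - 9)/5)/(2*(4 - (-4 - 3 - 9)/5)))*(-32) - 68 = ((12 - ⅕*(-16))/(2*(4 - ⅕*(-16))))*(-32) - 68 = ((12 + 16/5)/(2*(4 + 16/5)))*(-32) - 68 = ((½)*(76/5)/(36/5))*(-32) - 68 = ((½)*(5/36)*(76/5))*(-32) - 68 = (19/18)*(-32) - 68 = -304/9 - 68 = -916/9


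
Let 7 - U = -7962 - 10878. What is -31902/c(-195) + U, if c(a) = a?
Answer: 95053/5 ≈ 19011.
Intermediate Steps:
U = 18847 (U = 7 - (-7962 - 10878) = 7 - 1*(-18840) = 7 + 18840 = 18847)
-31902/c(-195) + U = -31902/(-195) + 18847 = -31902*(-1/195) + 18847 = 818/5 + 18847 = 95053/5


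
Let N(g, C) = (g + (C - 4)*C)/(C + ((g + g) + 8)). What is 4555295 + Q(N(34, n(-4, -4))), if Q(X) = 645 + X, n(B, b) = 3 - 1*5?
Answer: 168569803/37 ≈ 4.5559e+6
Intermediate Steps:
n(B, b) = -2 (n(B, b) = 3 - 5 = -2)
N(g, C) = (g + C*(-4 + C))/(8 + C + 2*g) (N(g, C) = (g + (-4 + C)*C)/(C + (2*g + 8)) = (g + C*(-4 + C))/(C + (8 + 2*g)) = (g + C*(-4 + C))/(8 + C + 2*g))
4555295 + Q(N(34, n(-4, -4))) = 4555295 + (645 + (34 + (-2)² - 4*(-2))/(8 - 2 + 2*34)) = 4555295 + (645 + (34 + 4 + 8)/(8 - 2 + 68)) = 4555295 + (645 + 46/74) = 4555295 + (645 + (1/74)*46) = 4555295 + (645 + 23/37) = 4555295 + 23888/37 = 168569803/37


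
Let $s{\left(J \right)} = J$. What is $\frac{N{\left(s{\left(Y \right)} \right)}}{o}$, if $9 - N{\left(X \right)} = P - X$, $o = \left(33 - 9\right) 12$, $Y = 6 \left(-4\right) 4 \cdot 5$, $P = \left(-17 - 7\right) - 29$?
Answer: $- \frac{209}{144} \approx -1.4514$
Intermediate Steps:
$P = -53$ ($P = -24 - 29 = -53$)
$Y = -480$ ($Y = 6 \left(\left(-16\right) 5\right) = 6 \left(-80\right) = -480$)
$o = 288$ ($o = 24 \cdot 12 = 288$)
$N{\left(X \right)} = 62 + X$ ($N{\left(X \right)} = 9 - \left(-53 - X\right) = 9 + \left(53 + X\right) = 62 + X$)
$\frac{N{\left(s{\left(Y \right)} \right)}}{o} = \frac{62 - 480}{288} = \left(-418\right) \frac{1}{288} = - \frac{209}{144}$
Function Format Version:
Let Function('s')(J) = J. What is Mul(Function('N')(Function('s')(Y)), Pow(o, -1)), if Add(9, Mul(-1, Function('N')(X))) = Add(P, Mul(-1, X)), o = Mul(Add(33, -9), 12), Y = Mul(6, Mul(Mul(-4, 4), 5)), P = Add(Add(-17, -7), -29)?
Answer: Rational(-209, 144) ≈ -1.4514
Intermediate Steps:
P = -53 (P = Add(-24, -29) = -53)
Y = -480 (Y = Mul(6, Mul(-16, 5)) = Mul(6, -80) = -480)
o = 288 (o = Mul(24, 12) = 288)
Function('N')(X) = Add(62, X) (Function('N')(X) = Add(9, Mul(-1, Add(-53, Mul(-1, X)))) = Add(9, Add(53, X)) = Add(62, X))
Mul(Function('N')(Function('s')(Y)), Pow(o, -1)) = Mul(Add(62, -480), Pow(288, -1)) = Mul(-418, Rational(1, 288)) = Rational(-209, 144)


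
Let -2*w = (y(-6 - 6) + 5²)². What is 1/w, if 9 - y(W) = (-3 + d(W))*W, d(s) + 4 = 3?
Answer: -1/98 ≈ -0.010204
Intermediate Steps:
d(s) = -1 (d(s) = -4 + 3 = -1)
y(W) = 9 + 4*W (y(W) = 9 - (-3 - 1)*W = 9 - (-4)*W = 9 + 4*W)
w = -98 (w = -((9 + 4*(-6 - 6)) + 5²)²/2 = -((9 + 4*(-12)) + 25)²/2 = -((9 - 48) + 25)²/2 = -(-39 + 25)²/2 = -½*(-14)² = -½*196 = -98)
1/w = 1/(-98) = -1/98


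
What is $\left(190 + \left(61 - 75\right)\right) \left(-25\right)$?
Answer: $-4400$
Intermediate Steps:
$\left(190 + \left(61 - 75\right)\right) \left(-25\right) = \left(190 - 14\right) \left(-25\right) = 176 \left(-25\right) = -4400$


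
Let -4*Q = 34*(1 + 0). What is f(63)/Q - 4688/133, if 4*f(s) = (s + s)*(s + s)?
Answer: -1135450/2261 ≈ -502.19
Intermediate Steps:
Q = -17/2 (Q = -17*(1 + 0)/2 = -17/2 ≈ -8.5000)
f(s) = s**2 (f(s) = ((s + s)*(s + s))/4 = ((2*s)*(2*s))/4 = (4*s**2)/4 = s**2)
f(63)/Q - 4688/133 = 63**2/(-17/2) - 4688/133 = 3969*(-2/17) - 4688*1/133 = -7938/17 - 4688/133 = -1135450/2261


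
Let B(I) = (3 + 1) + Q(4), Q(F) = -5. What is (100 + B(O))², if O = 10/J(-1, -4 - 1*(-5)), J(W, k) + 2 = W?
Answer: 9801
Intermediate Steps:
J(W, k) = -2 + W
O = -10/3 (O = 10/(-2 - 1) = 10/(-3) = 10*(-⅓) = -10/3 ≈ -3.3333)
B(I) = -1 (B(I) = (3 + 1) - 5 = 4 - 5 = -1)
(100 + B(O))² = (100 - 1)² = 99² = 9801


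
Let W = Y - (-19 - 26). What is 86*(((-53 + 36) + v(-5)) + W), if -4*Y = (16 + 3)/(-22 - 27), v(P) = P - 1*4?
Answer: 160949/98 ≈ 1642.3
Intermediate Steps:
v(P) = -4 + P (v(P) = P - 4 = -4 + P)
Y = 19/196 (Y = -(16 + 3)/(4*(-22 - 27)) = -19/(4*(-49)) = -19*(-1)/(4*49) = -¼*(-19/49) = 19/196 ≈ 0.096939)
W = 8839/196 (W = 19/196 - (-19 - 26) = 19/196 - 1*(-45) = 19/196 + 45 = 8839/196 ≈ 45.097)
86*(((-53 + 36) + v(-5)) + W) = 86*(((-53 + 36) + (-4 - 5)) + 8839/196) = 86*((-17 - 9) + 8839/196) = 86*(-26 + 8839/196) = 86*(3743/196) = 160949/98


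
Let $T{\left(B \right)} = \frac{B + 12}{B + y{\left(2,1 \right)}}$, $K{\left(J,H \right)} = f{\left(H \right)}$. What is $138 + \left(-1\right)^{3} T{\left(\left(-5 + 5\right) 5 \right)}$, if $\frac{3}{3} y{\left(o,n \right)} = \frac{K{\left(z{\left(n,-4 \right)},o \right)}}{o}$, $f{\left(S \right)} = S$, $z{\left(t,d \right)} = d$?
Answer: $126$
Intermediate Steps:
$K{\left(J,H \right)} = H$
$y{\left(o,n \right)} = 1$ ($y{\left(o,n \right)} = \frac{o}{o} = 1$)
$T{\left(B \right)} = \frac{12 + B}{1 + B}$ ($T{\left(B \right)} = \frac{B + 12}{B + 1} = \frac{12 + B}{1 + B}$)
$138 + \left(-1\right)^{3} T{\left(\left(-5 + 5\right) 5 \right)} = 138 + \left(-1\right)^{3} \frac{12 + \left(-5 + 5\right) 5}{1 + \left(-5 + 5\right) 5} = 138 - \frac{12 + 0 \cdot 5}{1 + 0 \cdot 5} = 138 - \frac{12 + 0}{1 + 0} = 138 - 1^{-1} \cdot 12 = 138 - 1 \cdot 12 = 138 - 12 = 126$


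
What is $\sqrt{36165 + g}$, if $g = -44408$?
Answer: $i \sqrt{8243} \approx 90.791 i$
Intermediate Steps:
$\sqrt{36165 + g} = \sqrt{36165 - 44408} = \sqrt{-8243} = i \sqrt{8243}$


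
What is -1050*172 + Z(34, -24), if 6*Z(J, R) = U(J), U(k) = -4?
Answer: -541802/3 ≈ -1.8060e+5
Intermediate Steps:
Z(J, R) = -2/3 (Z(J, R) = (1/6)*(-4) = -2/3)
-1050*172 + Z(34, -24) = -1050*172 - 2/3 = -180600 - 2/3 = -541802/3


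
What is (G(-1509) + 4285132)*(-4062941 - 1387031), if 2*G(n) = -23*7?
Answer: -23353410693558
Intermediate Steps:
G(n) = -161/2 (G(n) = (-23*7)/2 = (½)*(-161) = -161/2)
(G(-1509) + 4285132)*(-4062941 - 1387031) = (-161/2 + 4285132)*(-4062941 - 1387031) = (8570103/2)*(-5449972) = -23353410693558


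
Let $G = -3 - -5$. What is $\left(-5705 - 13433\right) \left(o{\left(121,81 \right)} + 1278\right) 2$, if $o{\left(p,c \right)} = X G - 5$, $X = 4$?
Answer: $-49031556$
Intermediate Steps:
$G = 2$ ($G = -3 + 5 = 2$)
$o{\left(p,c \right)} = 3$ ($o{\left(p,c \right)} = 4 \cdot 2 - 5 = 8 - 5 = 3$)
$\left(-5705 - 13433\right) \left(o{\left(121,81 \right)} + 1278\right) 2 = \left(-5705 - 13433\right) \left(3 + 1278\right) 2 = \left(-19138\right) 1281 \cdot 2 = \left(-24515778\right) 2 = -49031556$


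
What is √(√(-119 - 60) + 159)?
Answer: √(159 + I*√179) ≈ 12.621 + 0.53005*I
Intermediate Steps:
√(√(-119 - 60) + 159) = √(√(-179) + 159) = √(I*√179 + 159) = √(159 + I*√179)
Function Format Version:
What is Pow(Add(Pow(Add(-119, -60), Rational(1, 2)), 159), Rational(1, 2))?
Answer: Pow(Add(159, Mul(I, Pow(179, Rational(1, 2)))), Rational(1, 2)) ≈ Add(12.621, Mul(0.53005, I))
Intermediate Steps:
Pow(Add(Pow(Add(-119, -60), Rational(1, 2)), 159), Rational(1, 2)) = Pow(Add(Pow(-179, Rational(1, 2)), 159), Rational(1, 2)) = Pow(Add(Mul(I, Pow(179, Rational(1, 2))), 159), Rational(1, 2)) = Pow(Add(159, Mul(I, Pow(179, Rational(1, 2)))), Rational(1, 2))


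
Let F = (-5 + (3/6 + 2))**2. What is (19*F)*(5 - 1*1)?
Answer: 475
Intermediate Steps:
F = 25/4 (F = (-5 + (3*(1/6) + 2))**2 = (-5 + (1/2 + 2))**2 = (-5 + 5/2)**2 = (-5/2)**2 = 25/4 ≈ 6.2500)
(19*F)*(5 - 1*1) = (19*(25/4))*(5 - 1*1) = 475*(5 - 1)/4 = (475/4)*4 = 475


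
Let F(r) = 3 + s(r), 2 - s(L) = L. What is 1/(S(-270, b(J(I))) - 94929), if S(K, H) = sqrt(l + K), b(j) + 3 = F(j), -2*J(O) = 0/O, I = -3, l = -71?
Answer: -94929/9011515382 - I*sqrt(341)/9011515382 ≈ -1.0534e-5 - 2.0492e-9*I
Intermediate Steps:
J(O) = 0 (J(O) = -0/O = -1/2*0 = 0)
s(L) = 2 - L
F(r) = 5 - r (F(r) = 3 + (2 - r) = 5 - r)
b(j) = 2 - j (b(j) = -3 + (5 - j) = 2 - j)
S(K, H) = sqrt(-71 + K)
1/(S(-270, b(J(I))) - 94929) = 1/(sqrt(-71 - 270) - 94929) = 1/(sqrt(-341) - 94929) = 1/(I*sqrt(341) - 94929) = 1/(-94929 + I*sqrt(341))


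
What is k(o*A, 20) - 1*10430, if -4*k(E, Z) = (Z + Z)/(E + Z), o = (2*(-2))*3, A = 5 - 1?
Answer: -146015/14 ≈ -10430.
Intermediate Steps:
A = 4
o = -12 (o = -4*3 = -12)
k(E, Z) = -Z/(2*(E + Z)) (k(E, Z) = -(Z + Z)/(4*(E + Z)) = -2*Z/(4*(E + Z)) = -Z/(2*(E + Z)))
k(o*A, 20) - 1*10430 = -1*20/(2*(-12*4) + 2*20) - 1*10430 = -1*20/(2*(-48) + 40) - 10430 = -1*20/(-96 + 40) - 10430 = -1*20/(-56) - 10430 = -1*20*(-1/56) - 10430 = 5/14 - 10430 = -146015/14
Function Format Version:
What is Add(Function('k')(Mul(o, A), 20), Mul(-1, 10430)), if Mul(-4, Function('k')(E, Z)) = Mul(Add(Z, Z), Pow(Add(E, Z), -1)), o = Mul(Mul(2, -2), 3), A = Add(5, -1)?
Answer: Rational(-146015, 14) ≈ -10430.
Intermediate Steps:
A = 4
o = -12 (o = Mul(-4, 3) = -12)
Function('k')(E, Z) = Mul(Rational(-1, 2), Z, Pow(Add(E, Z), -1)) (Function('k')(E, Z) = Mul(Rational(-1, 4), Mul(Add(Z, Z), Pow(Add(E, Z), -1))) = Mul(Rational(-1, 4), Mul(Mul(2, Z), Pow(Add(E, Z), -1))) = Mul(Rational(-1, 4), Mul(2, Z, Pow(Add(E, Z), -1))) = Mul(Rational(-1, 2), Z, Pow(Add(E, Z), -1)))
Add(Function('k')(Mul(o, A), 20), Mul(-1, 10430)) = Add(Mul(-1, 20, Pow(Add(Mul(2, Mul(-12, 4)), Mul(2, 20)), -1)), Mul(-1, 10430)) = Add(Mul(-1, 20, Pow(Add(Mul(2, -48), 40), -1)), -10430) = Add(Mul(-1, 20, Pow(Add(-96, 40), -1)), -10430) = Add(Mul(-1, 20, Pow(-56, -1)), -10430) = Add(Mul(-1, 20, Rational(-1, 56)), -10430) = Add(Rational(5, 14), -10430) = Rational(-146015, 14)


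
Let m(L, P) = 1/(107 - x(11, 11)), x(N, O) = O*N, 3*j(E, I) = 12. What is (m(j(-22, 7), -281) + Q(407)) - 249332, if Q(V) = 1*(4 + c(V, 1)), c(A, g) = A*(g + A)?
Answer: -1165809/14 ≈ -83272.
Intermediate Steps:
c(A, g) = A*(A + g)
j(E, I) = 4 (j(E, I) = (1/3)*12 = 4)
x(N, O) = N*O
Q(V) = 4 + V*(1 + V) (Q(V) = 1*(4 + V*(V + 1)) = 1*(4 + V*(1 + V)) = 4 + V*(1 + V))
m(L, P) = -1/14 (m(L, P) = 1/(107 - 11*11) = 1/(107 - 1*121) = 1/(107 - 121) = 1/(-14) = -1/14)
(m(j(-22, 7), -281) + Q(407)) - 249332 = (-1/14 + (4 + 407*(1 + 407))) - 249332 = (-1/14 + (4 + 407*408)) - 249332 = (-1/14 + (4 + 166056)) - 249332 = (-1/14 + 166060) - 249332 = 2324839/14 - 249332 = -1165809/14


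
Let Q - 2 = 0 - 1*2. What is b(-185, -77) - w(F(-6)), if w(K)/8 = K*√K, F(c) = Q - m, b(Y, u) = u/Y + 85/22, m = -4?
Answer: -243061/4070 ≈ -59.720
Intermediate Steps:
Q = 0 (Q = 2 + (0 - 1*2) = 2 + (0 - 2) = 2 - 2 = 0)
b(Y, u) = 85/22 + u/Y (b(Y, u) = u/Y + 85*(1/22) = u/Y + 85/22 = 85/22 + u/Y)
F(c) = 4 (F(c) = 0 - 1*(-4) = 0 + 4 = 4)
w(K) = 8*K^(3/2) (w(K) = 8*(K*√K) = 8*K^(3/2))
b(-185, -77) - w(F(-6)) = (85/22 - 77/(-185)) - 8*4^(3/2) = (85/22 - 77*(-1/185)) - 8*8 = (85/22 + 77/185) - 1*64 = 17419/4070 - 64 = -243061/4070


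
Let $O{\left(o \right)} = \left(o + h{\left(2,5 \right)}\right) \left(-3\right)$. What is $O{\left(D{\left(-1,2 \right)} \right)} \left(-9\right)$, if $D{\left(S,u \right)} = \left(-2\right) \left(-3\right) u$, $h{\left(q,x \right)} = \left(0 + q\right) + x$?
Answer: $513$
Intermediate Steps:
$h{\left(q,x \right)} = q + x$
$D{\left(S,u \right)} = 6 u$
$O{\left(o \right)} = -21 - 3 o$ ($O{\left(o \right)} = \left(o + \left(2 + 5\right)\right) \left(-3\right) = \left(o + 7\right) \left(-3\right) = \left(7 + o\right) \left(-3\right) = -21 - 3 o$)
$O{\left(D{\left(-1,2 \right)} \right)} \left(-9\right) = \left(-21 - 3 \cdot 6 \cdot 2\right) \left(-9\right) = \left(-21 - 36\right) \left(-9\right) = \left(-57\right) \left(-9\right) = 513$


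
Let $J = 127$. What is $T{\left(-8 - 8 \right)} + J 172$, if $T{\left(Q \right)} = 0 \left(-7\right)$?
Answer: $21844$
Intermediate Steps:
$T{\left(Q \right)} = 0$
$T{\left(-8 - 8 \right)} + J 172 = 0 + 127 \cdot 172 = 0 + 21844 = 21844$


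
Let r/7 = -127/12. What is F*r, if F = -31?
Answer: 27559/12 ≈ 2296.6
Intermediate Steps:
r = -889/12 (r = 7*(-127/12) = -889/12 ≈ -74.083)
F*r = -31*(-889/12) = 27559/12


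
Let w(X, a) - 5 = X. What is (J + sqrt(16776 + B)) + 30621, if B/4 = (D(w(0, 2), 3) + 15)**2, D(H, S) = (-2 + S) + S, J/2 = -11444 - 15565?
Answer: -23397 + 2*sqrt(4555) ≈ -23262.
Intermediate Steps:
J = -54018 (J = 2*(-11444 - 15565) = 2*(-27009) = -54018)
w(X, a) = 5 + X
D(H, S) = -2 + 2*S
B = 1444 (B = 4*((-2 + 2*3) + 15)**2 = 4*((-2 + 6) + 15)**2 = 4*(4 + 15)**2 = 4*19**2 = 4*361 = 1444)
(J + sqrt(16776 + B)) + 30621 = (-54018 + sqrt(16776 + 1444)) + 30621 = (-54018 + sqrt(18220)) + 30621 = (-54018 + 2*sqrt(4555)) + 30621 = -23397 + 2*sqrt(4555)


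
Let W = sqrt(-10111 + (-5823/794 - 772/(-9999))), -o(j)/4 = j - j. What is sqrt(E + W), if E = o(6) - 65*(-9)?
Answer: sqrt(4097014474178340 + 13232010*I*sqrt(2834505539833682))/2646402 ≈ 24.275 + 2.0718*I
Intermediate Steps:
o(j) = 0 (o(j) = -4*(j - j) = -4*0 = 0)
W = 5*I*sqrt(2834505539833682)/2646402 (W = sqrt(-10111 + (-5823*1/794 - 772*(-1/9999))) = sqrt(-10111 + (-5823/794 + 772/9999)) = sqrt(-10111 - 57611209/7939206) = sqrt(-80330923075/7939206) = 5*I*sqrt(2834505539833682)/2646402 ≈ 100.59*I)
E = 585 (E = 0 - 65*(-9) = 0 + 585 = 585)
sqrt(E + W) = sqrt(585 + 5*I*sqrt(2834505539833682)/2646402)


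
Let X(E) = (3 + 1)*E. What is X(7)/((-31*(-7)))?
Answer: 4/31 ≈ 0.12903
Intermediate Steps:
X(E) = 4*E
X(7)/((-31*(-7))) = (4*7)/((-31*(-7))) = 28/217 = 28*(1/217) = 4/31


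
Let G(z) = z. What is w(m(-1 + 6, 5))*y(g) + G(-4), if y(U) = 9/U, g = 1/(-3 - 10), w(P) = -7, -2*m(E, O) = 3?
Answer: 815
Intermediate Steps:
m(E, O) = -3/2 (m(E, O) = -½*3 = -3/2)
g = -1/13 (g = 1/(-13) = -1/13 ≈ -0.076923)
w(m(-1 + 6, 5))*y(g) + G(-4) = -63/(-1/13) - 4 = -63*(-13) - 4 = -7*(-117) - 4 = 819 - 4 = 815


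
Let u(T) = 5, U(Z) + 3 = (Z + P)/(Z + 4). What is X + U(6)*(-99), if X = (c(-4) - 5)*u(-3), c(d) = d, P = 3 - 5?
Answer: 1062/5 ≈ 212.40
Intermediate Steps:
P = -2
U(Z) = -3 + (-2 + Z)/(4 + Z) (U(Z) = -3 + (Z - 2)/(Z + 4) = -3 + (-2 + Z)/(4 + Z))
X = -45 (X = (-4 - 5)*5 = -9*5 = -45)
X + U(6)*(-99) = -45 + (2*(-7 - 1*6)/(4 + 6))*(-99) = -45 + (2*(-7 - 6)/10)*(-99) = -45 + (2*(1/10)*(-13))*(-99) = -45 - 13/5*(-99) = -45 + 1287/5 = 1062/5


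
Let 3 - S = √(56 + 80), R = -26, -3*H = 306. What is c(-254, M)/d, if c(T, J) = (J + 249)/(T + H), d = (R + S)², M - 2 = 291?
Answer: -180215/27491922 + 12466*√34/13745961 ≈ -0.0012672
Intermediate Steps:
H = -102 (H = -⅓*306 = -102)
M = 293 (M = 2 + 291 = 293)
S = 3 - 2*√34 (S = 3 - √(56 + 80) = 3 - √136 = 3 - 2*√34 ≈ -8.6619)
d = (-23 - 2*√34)² (d = (-26 + (3 - 2*√34))² = (-23 - 2*√34)² ≈ 1201.4)
c(T, J) = (249 + J)/(-102 + T) (c(T, J) = (J + 249)/(T - 102) = (249 + J)/(-102 + T))
c(-254, M)/d = ((249 + 293)/(-102 - 254))/(665 + 92*√34) = (542/(-356))/(665 + 92*√34) = (-1/356*542)/(665 + 92*√34) = -271/(178*(665 + 92*√34))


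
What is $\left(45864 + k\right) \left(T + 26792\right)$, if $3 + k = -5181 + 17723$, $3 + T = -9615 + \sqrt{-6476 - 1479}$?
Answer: $1003013122 + 58403 i \sqrt{7955} \approx 1.003 \cdot 10^{9} + 5.209 \cdot 10^{6} i$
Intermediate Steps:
$T = -9618 + i \sqrt{7955}$ ($T = -3 - \left(9615 - \sqrt{-6476 - 1479}\right) = -3 - \left(9615 - \sqrt{-7955}\right) = -3 - \left(9615 - i \sqrt{7955}\right) = -9618 + i \sqrt{7955} \approx -9618.0 + 89.191 i$)
$k = 12539$ ($k = -3 + \left(-5181 + 17723\right) = -3 + 12542 = 12539$)
$\left(45864 + k\right) \left(T + 26792\right) = \left(45864 + 12539\right) \left(\left(-9618 + i \sqrt{7955}\right) + 26792\right) = 58403 \left(17174 + i \sqrt{7955}\right) = 1003013122 + 58403 i \sqrt{7955}$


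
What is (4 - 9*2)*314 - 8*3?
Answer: -4420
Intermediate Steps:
(4 - 9*2)*314 - 8*3 = (4 - 18)*314 - 24 = -14*314 - 24 = -4396 - 24 = -4420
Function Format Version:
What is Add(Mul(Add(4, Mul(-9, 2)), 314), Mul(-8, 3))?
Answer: -4420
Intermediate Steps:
Add(Mul(Add(4, Mul(-9, 2)), 314), Mul(-8, 3)) = Add(Mul(Add(4, -18), 314), -24) = Add(Mul(-14, 314), -24) = Add(-4396, -24) = -4420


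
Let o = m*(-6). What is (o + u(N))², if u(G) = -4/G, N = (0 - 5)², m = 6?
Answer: 817216/625 ≈ 1307.5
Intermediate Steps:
N = 25 (N = (-5)² = 25)
o = -36 (o = 6*(-6) = -36)
(o + u(N))² = (-36 - 4/25)² = (-904/25)² = 817216/625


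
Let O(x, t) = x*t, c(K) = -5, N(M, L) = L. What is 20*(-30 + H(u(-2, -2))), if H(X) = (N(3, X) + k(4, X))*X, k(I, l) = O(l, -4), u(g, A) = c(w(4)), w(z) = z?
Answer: -2100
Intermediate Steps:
O(x, t) = t*x
u(g, A) = -5
k(I, l) = -4*l
H(X) = -3*X² (H(X) = (X - 4*X)*X = (-3*X)*X = -3*X²)
20*(-30 + H(u(-2, -2))) = 20*(-30 - 3*(-5)²) = 20*(-30 - 3*25) = 20*(-30 - 75) = 20*(-105) = -2100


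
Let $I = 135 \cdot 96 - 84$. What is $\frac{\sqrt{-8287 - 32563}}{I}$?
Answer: $\frac{5 i \sqrt{1634}}{12876} \approx 0.015697 i$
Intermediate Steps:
$I = 12876$ ($I = 12960 - 84 = 12876$)
$\frac{\sqrt{-8287 - 32563}}{I} = \frac{\sqrt{-8287 - 32563}}{12876} = \sqrt{-40850} \cdot \frac{1}{12876} = 5 i \sqrt{1634} \cdot \frac{1}{12876} = \frac{5 i \sqrt{1634}}{12876}$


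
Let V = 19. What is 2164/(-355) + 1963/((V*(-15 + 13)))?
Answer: -779097/13490 ≈ -57.754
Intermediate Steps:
2164/(-355) + 1963/((V*(-15 + 13))) = 2164/(-355) + 1963/((19*(-15 + 13))) = 2164*(-1/355) + 1963/((19*(-2))) = -2164/355 + 1963/(-38) = -2164/355 + 1963*(-1/38) = -2164/355 - 1963/38 = -779097/13490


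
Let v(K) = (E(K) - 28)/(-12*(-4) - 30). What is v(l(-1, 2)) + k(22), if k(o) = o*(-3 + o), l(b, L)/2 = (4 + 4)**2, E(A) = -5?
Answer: 2497/6 ≈ 416.17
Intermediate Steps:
l(b, L) = 128 (l(b, L) = 2*(4 + 4)**2 = 2*8**2 = 2*64 = 128)
v(K) = -11/6 (v(K) = (-5 - 28)/(-12*(-4) - 30) = -33/(48 - 30) = -33/18 = -33*1/18 = -11/6)
v(l(-1, 2)) + k(22) = -11/6 + 22*(-3 + 22) = -11/6 + 22*19 = -11/6 + 418 = 2497/6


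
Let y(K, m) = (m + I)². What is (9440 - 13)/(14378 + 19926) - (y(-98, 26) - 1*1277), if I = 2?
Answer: 16921299/34304 ≈ 493.27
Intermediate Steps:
y(K, m) = (2 + m)² (y(K, m) = (m + 2)² = (2 + m)²)
(9440 - 13)/(14378 + 19926) - (y(-98, 26) - 1*1277) = (9440 - 13)/(14378 + 19926) - ((2 + 26)² - 1*1277) = 9427/34304 - (28² - 1277) = 9427*(1/34304) - (784 - 1277) = 9427/34304 - 1*(-493) = 9427/34304 + 493 = 16921299/34304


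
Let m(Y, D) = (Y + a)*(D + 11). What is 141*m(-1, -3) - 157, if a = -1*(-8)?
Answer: 7739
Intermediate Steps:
a = 8
m(Y, D) = (8 + Y)*(11 + D) (m(Y, D) = (Y + 8)*(D + 11) = (8 + Y)*(11 + D))
141*m(-1, -3) - 157 = 141*(88 + 8*(-3) + 11*(-1) - 3*(-1)) - 157 = 141*(88 - 24 - 11 + 3) - 157 = 141*56 - 157 = 7896 - 157 = 7739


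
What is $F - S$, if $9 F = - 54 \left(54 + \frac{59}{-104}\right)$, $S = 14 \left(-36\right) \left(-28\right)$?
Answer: $- \frac{750495}{52} \approx -14433.0$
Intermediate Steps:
$S = 14112$ ($S = \left(-504\right) \left(-28\right) = 14112$)
$F = - \frac{16671}{52}$ ($F = \frac{\left(-54\right) \left(54 + \frac{59}{-104}\right)}{9} = \frac{\left(-54\right) \left(54 + 59 \left(- \frac{1}{104}\right)\right)}{9} = \frac{\left(-54\right) \left(54 - \frac{59}{104}\right)}{9} = \frac{\left(-54\right) \frac{5557}{104}}{9} = \frac{1}{9} \left(- \frac{150039}{52}\right) = - \frac{16671}{52} \approx -320.6$)
$F - S = - \frac{16671}{52} - 14112 = - \frac{750495}{52}$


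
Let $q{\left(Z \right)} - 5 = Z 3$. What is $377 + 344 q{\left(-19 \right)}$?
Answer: $-17511$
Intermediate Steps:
$q{\left(Z \right)} = 5 + 3 Z$ ($q{\left(Z \right)} = 5 + Z 3 = 5 + 3 Z$)
$377 + 344 q{\left(-19 \right)} = 377 + 344 \left(5 + 3 \left(-19\right)\right) = 377 + 344 \left(5 - 57\right) = 377 + 344 \left(-52\right) = 377 - 17888 = -17511$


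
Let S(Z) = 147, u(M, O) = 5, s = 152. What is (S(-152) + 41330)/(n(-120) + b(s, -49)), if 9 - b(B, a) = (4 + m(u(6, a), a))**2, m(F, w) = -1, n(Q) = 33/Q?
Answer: -1659080/11 ≈ -1.5083e+5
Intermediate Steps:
b(B, a) = 0 (b(B, a) = 9 - (4 - 1)**2 = 9 - 1*3**2 = 9 - 1*9 = 9 - 9 = 0)
(S(-152) + 41330)/(n(-120) + b(s, -49)) = (147 + 41330)/(33/(-120) + 0) = 41477/(33*(-1/120) + 0) = 41477/(-11/40 + 0) = 41477/(-11/40) = 41477*(-40/11) = -1659080/11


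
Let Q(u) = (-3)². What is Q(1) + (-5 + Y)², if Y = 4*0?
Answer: 34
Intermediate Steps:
Q(u) = 9
Y = 0
Q(1) + (-5 + Y)² = 9 + (-5 + 0)² = 9 + (-5)² = 9 + 25 = 34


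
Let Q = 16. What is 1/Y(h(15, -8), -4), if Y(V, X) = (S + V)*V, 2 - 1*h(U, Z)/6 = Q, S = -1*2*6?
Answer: 1/8064 ≈ 0.00012401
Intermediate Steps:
S = -12 (S = -2*6 = -12)
h(U, Z) = -84 (h(U, Z) = 12 - 6*16 = 12 - 96 = -84)
Y(V, X) = V*(-12 + V) (Y(V, X) = (-12 + V)*V = V*(-12 + V))
1/Y(h(15, -8), -4) = 1/(-84*(-12 - 84)) = 1/(-84*(-96)) = 1/8064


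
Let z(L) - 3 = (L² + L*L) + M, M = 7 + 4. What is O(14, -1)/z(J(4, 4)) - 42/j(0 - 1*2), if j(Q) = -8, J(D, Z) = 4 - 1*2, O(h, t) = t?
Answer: 229/44 ≈ 5.2045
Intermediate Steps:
M = 11
J(D, Z) = 2 (J(D, Z) = 4 - 2 = 2)
z(L) = 14 + 2*L² (z(L) = 3 + ((L² + L*L) + 11) = 3 + ((L² + L²) + 11) = 3 + (2*L² + 11) = 3 + (11 + 2*L²) = 14 + 2*L²)
O(14, -1)/z(J(4, 4)) - 42/j(0 - 1*2) = -1/(14 + 2*2²) - 42/(-8) = -1/(14 + 2*4) - 42*(-⅛) = -1/(14 + 8) + 21/4 = -1/22 + 21/4 = 229/44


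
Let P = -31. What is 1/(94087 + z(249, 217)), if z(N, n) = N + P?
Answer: 1/94305 ≈ 1.0604e-5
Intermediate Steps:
z(N, n) = -31 + N (z(N, n) = N - 31 = -31 + N)
1/(94087 + z(249, 217)) = 1/(94087 + (-31 + 249)) = 1/(94087 + 218) = 1/94305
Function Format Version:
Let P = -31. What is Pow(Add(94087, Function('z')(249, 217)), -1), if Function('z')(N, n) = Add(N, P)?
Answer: Rational(1, 94305) ≈ 1.0604e-5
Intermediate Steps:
Function('z')(N, n) = Add(-31, N) (Function('z')(N, n) = Add(N, -31) = Add(-31, N))
Pow(Add(94087, Function('z')(249, 217)), -1) = Pow(Add(94087, Add(-31, 249)), -1) = Pow(Add(94087, 218), -1) = Pow(94305, -1) = Rational(1, 94305)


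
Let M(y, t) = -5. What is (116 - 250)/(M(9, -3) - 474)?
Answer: 134/479 ≈ 0.27975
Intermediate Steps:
(116 - 250)/(M(9, -3) - 474) = (116 - 250)/(-5 - 474) = -134/(-479) = -134*(-1/479) = 134/479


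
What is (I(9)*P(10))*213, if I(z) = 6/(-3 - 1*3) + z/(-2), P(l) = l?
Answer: -11715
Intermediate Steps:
I(z) = -1 - z/2 (I(z) = 6/(-3 - 3) + z*(-1/2) = 6/(-6) - z/2 = 6*(-1/6) - z/2 = -1 - z/2)
(I(9)*P(10))*213 = ((-1 - 1/2*9)*10)*213 = ((-1 - 9/2)*10)*213 = -11/2*10*213 = -55*213 = -11715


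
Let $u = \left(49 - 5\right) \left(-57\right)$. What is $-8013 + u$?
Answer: $-10521$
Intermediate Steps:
$u = -2508$ ($u = 44 \left(-57\right) = -2508$)
$-8013 + u = -8013 - 2508 = -10521$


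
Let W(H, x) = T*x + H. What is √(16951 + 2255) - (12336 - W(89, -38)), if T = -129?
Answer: -7345 + 3*√2134 ≈ -7206.4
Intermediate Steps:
W(H, x) = H - 129*x (W(H, x) = -129*x + H = H - 129*x)
√(16951 + 2255) - (12336 - W(89, -38)) = √(16951 + 2255) - (12336 - (89 - 129*(-38))) = √19206 - (12336 - (89 + 4902)) = 3*√2134 - (12336 - 1*4991) = 3*√2134 - (12336 - 4991) = 3*√2134 - 1*7345 = 3*√2134 - 7345 = -7345 + 3*√2134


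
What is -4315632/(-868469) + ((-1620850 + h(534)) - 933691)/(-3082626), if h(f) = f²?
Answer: 15274369931197/2677165119594 ≈ 5.7054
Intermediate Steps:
-4315632/(-868469) + ((-1620850 + h(534)) - 933691)/(-3082626) = -4315632/(-868469) + ((-1620850 + 534²) - 933691)/(-3082626) = -4315632*(-1/868469) + ((-1620850 + 285156) - 933691)*(-1/3082626) = 4315632/868469 + (-1335694 - 933691)*(-1/3082626) = 4315632/868469 - 2269385*(-1/3082626) = 4315632/868469 + 2269385/3082626 = 15274369931197/2677165119594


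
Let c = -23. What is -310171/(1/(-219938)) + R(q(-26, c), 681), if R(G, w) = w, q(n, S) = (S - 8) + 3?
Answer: 68218390079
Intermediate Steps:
q(n, S) = -5 + S (q(n, S) = (-8 + S) + 3 = -5 + S)
-310171/(1/(-219938)) + R(q(-26, c), 681) = -310171/(1/(-219938)) + 681 = -310171/(-1/219938) + 681 = -310171*(-219938) + 681 = 68218389398 + 681 = 68218390079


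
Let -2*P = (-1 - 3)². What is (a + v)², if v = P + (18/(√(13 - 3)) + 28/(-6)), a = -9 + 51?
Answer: 40178/45 + 528*√10/5 ≈ 1226.8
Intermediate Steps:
a = 42
P = -8 (P = -(-1 - 3)²/2 = -½*(-4)² = -½*16 = -8)
v = -38/3 + 9*√10/5 (v = -8 + (18/(√(13 - 3)) + 28/(-6)) = -8 + (18/(√10) + 28*(-⅙)) = -8 + (18*(√10/10) - 14/3) = -8 + (9*√10/5 - 14/3) = -8 + (-14/3 + 9*√10/5) = -38/3 + 9*√10/5 ≈ -6.9746)
(a + v)² = (42 + (-38/3 + 9*√10/5))² = (88/3 + 9*√10/5)²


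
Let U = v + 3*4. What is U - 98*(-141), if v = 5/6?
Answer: 82985/6 ≈ 13831.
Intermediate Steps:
v = ⅚ (v = 5*(⅙) = ⅚ ≈ 0.83333)
U = 77/6 (U = ⅚ + 3*4 = ⅚ + 12 = 77/6 ≈ 12.833)
U - 98*(-141) = 77/6 - 98*(-141) = 77/6 + 13818 = 82985/6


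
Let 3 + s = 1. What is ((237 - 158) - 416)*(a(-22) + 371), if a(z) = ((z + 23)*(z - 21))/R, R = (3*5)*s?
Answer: -3765301/30 ≈ -1.2551e+5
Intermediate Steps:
s = -2 (s = -3 + 1 = -2)
R = -30 (R = (3*5)*(-2) = 15*(-2) = -30)
a(z) = -(-21 + z)*(23 + z)/30 (a(z) = ((z + 23)*(z - 21))/(-30) = ((23 + z)*(-21 + z))*(-1/30) = ((-21 + z)*(23 + z))*(-1/30) = -(-21 + z)*(23 + z)/30)
((237 - 158) - 416)*(a(-22) + 371) = ((237 - 158) - 416)*((161/10 - 1/15*(-22) - 1/30*(-22)²) + 371) = (79 - 416)*((161/10 + 22/15 - 1/30*484) + 371) = -337*((161/10 + 22/15 - 242/15) + 371) = -337*(43/30 + 371) = -337*11173/30 = -3765301/30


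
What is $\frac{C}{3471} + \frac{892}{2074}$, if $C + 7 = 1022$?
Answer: $\frac{2600621}{3599427} \approx 0.72251$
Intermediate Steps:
$C = 1015$ ($C = -7 + 1022 = 1015$)
$\frac{C}{3471} + \frac{892}{2074} = \frac{1015}{3471} + \frac{892}{2074} = 1015 \cdot \frac{1}{3471} + 892 \cdot \frac{1}{2074} = \frac{1015}{3471} + \frac{446}{1037} = \frac{2600621}{3599427}$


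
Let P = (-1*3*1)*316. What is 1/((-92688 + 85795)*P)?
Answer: 1/6534564 ≈ 1.5303e-7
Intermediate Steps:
P = -948 (P = -3*1*316 = -3*316 = -948)
1/((-92688 + 85795)*P) = 1/((-92688 + 85795)*(-948)) = -1/948/(-6893) = -1/6893*(-1/948) = 1/6534564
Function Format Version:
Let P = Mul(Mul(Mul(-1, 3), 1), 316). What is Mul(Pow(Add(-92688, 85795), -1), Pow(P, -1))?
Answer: Rational(1, 6534564) ≈ 1.5303e-7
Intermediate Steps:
P = -948 (P = Mul(Mul(-3, 1), 316) = Mul(-3, 316) = -948)
Mul(Pow(Add(-92688, 85795), -1), Pow(P, -1)) = Mul(Pow(Add(-92688, 85795), -1), Pow(-948, -1)) = Mul(Pow(-6893, -1), Rational(-1, 948)) = Mul(Rational(-1, 6893), Rational(-1, 948)) = Rational(1, 6534564)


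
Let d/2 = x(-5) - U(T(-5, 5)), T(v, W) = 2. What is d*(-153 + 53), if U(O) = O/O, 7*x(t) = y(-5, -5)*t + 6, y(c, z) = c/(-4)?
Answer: 1450/7 ≈ 207.14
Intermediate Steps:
y(c, z) = -c/4 (y(c, z) = c*(-¼) = -c/4)
x(t) = 6/7 + 5*t/28 (x(t) = ((-¼*(-5))*t + 6)/7 = (5*t/4 + 6)/7 = (6 + 5*t/4)/7 = 6/7 + 5*t/28)
U(O) = 1
d = -29/14 (d = 2*((6/7 + (5/28)*(-5)) - 1*1) = 2*((6/7 - 25/28) - 1) = 2*(-1/28 - 1) = 2*(-29/28) = -29/14 ≈ -2.0714)
d*(-153 + 53) = -29*(-153 + 53)/14 = -29/14*(-100) = 1450/7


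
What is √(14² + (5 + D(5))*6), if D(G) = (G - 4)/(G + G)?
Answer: √5665/5 ≈ 15.053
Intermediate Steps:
D(G) = (-4 + G)/(2*G) (D(G) = (-4 + G)/((2*G)) = (-4 + G)*(1/(2*G)) = (-4 + G)/(2*G))
√(14² + (5 + D(5))*6) = √(14² + (5 + (½)*(-4 + 5)/5)*6) = √(196 + (5 + (½)*(⅕)*1)*6) = √(196 + (5 + ⅒)*6) = √(196 + (51/10)*6) = √(196 + 153/5) = √(1133/5) = √5665/5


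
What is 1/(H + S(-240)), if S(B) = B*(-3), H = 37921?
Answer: 1/38641 ≈ 2.5879e-5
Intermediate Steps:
S(B) = -3*B
1/(H + S(-240)) = 1/(37921 - 3*(-240)) = 1/(37921 + 720) = 1/38641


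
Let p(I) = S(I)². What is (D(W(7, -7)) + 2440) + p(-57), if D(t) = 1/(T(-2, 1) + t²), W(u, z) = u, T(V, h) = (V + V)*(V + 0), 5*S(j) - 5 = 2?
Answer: 3479818/1425 ≈ 2442.0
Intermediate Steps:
S(j) = 7/5 (S(j) = 1 + (⅕)*2 = 1 + ⅖ = 7/5)
T(V, h) = 2*V² (T(V, h) = (2*V)*V = 2*V²)
D(t) = 1/(8 + t²) (D(t) = 1/(2*(-2)² + t²) = 1/(2*4 + t²) = 1/(8 + t²))
p(I) = 49/25 (p(I) = (7/5)² = 49/25)
(D(W(7, -7)) + 2440) + p(-57) = (1/(8 + 7²) + 2440) + 49/25 = (1/(8 + 49) + 2440) + 49/25 = (1/57 + 2440) + 49/25 = 139081/57 + 49/25 = 3479818/1425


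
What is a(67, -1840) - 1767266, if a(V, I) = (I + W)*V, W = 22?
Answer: -1889072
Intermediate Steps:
a(V, I) = V*(22 + I) (a(V, I) = (I + 22)*V = (22 + I)*V = V*(22 + I))
a(67, -1840) - 1767266 = 67*(22 - 1840) - 1767266 = 67*(-1818) - 1767266 = -121806 - 1767266 = -1889072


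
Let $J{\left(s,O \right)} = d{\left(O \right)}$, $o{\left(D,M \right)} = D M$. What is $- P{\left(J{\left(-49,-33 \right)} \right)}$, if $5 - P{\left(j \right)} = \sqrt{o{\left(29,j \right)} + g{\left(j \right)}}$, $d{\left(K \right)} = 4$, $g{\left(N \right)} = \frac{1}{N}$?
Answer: $-5 + \frac{\sqrt{465}}{2} \approx 5.7819$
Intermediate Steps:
$J{\left(s,O \right)} = 4$
$P{\left(j \right)} = 5 - \sqrt{\frac{1}{j} + 29 j}$ ($P{\left(j \right)} = 5 - \sqrt{29 j + \frac{1}{j}} = 5 - \sqrt{\frac{1}{j} + 29 j}$)
$- P{\left(J{\left(-49,-33 \right)} \right)} = - (5 - \sqrt{\frac{1}{4} + 29 \cdot 4}) = - (5 - \sqrt{\frac{1}{4} + 116}) = - (5 - \sqrt{\frac{465}{4}}) = - (5 - \frac{\sqrt{465}}{2}) = -5 + \frac{\sqrt{465}}{2}$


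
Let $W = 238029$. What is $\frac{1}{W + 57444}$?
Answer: $\frac{1}{295473} \approx 3.3844 \cdot 10^{-6}$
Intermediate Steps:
$\frac{1}{W + 57444} = \frac{1}{238029 + 57444} = \frac{1}{295473}$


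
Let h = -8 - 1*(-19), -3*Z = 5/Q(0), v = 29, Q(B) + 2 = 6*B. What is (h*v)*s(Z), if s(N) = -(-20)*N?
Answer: 15950/3 ≈ 5316.7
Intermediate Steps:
Q(B) = -2 + 6*B
Z = ⅚ (Z = -5/(3*(-2 + 6*0)) = -5/(3*(-2 + 0)) = -5/(3*(-2)) = -5*(-1)/(3*2) = -⅓*(-5/2) = ⅚ ≈ 0.83333)
s(N) = 20*N
h = 11 (h = -8 + 19 = 11)
(h*v)*s(Z) = (11*29)*(20*(⅚)) = 319*(50/3) = 15950/3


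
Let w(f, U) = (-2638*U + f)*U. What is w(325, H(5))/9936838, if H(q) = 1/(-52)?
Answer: -9769/13434604976 ≈ -7.2715e-7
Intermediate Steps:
H(q) = -1/52
w(f, U) = U*(f - 2638*U) (w(f, U) = (f - 2638*U)*U = U*(f - 2638*U))
w(325, H(5))/9936838 = -(325 - 2638*(-1/52))/52/9936838 = -(325 + 1319/26)/52*(1/9936838) = -1/52*9769/26*(1/9936838) = -9769/1352*1/9936838 = -9769/13434604976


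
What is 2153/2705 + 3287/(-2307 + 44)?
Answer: -4019096/6121415 ≈ -0.65656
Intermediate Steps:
2153/2705 + 3287/(-2307 + 44) = 2153*(1/2705) + 3287/(-2263) = 2153/2705 + 3287*(-1/2263) = 2153/2705 - 3287/2263 = -4019096/6121415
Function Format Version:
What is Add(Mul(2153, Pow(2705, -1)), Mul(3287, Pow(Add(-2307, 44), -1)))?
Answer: Rational(-4019096, 6121415) ≈ -0.65656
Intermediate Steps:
Add(Mul(2153, Pow(2705, -1)), Mul(3287, Pow(Add(-2307, 44), -1))) = Add(Mul(2153, Rational(1, 2705)), Mul(3287, Pow(-2263, -1))) = Add(Rational(2153, 2705), Mul(3287, Rational(-1, 2263))) = Add(Rational(2153, 2705), Rational(-3287, 2263)) = Rational(-4019096, 6121415)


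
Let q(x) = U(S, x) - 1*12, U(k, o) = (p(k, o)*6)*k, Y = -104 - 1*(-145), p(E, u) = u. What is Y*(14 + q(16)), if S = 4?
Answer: 15826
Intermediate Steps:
Y = 41 (Y = -104 + 145 = 41)
U(k, o) = 6*k*o (U(k, o) = (o*6)*k = (6*o)*k = 6*k*o)
q(x) = -12 + 24*x (q(x) = 6*4*x - 1*12 = 24*x - 12 = -12 + 24*x)
Y*(14 + q(16)) = 41*(14 + (-12 + 24*16)) = 41*(14 + (-12 + 384)) = 41*(14 + 372) = 41*386 = 15826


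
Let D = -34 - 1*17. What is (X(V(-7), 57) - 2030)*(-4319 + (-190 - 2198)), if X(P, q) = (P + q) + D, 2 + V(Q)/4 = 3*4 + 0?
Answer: 13306688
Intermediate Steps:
D = -51 (D = -34 - 17 = -51)
V(Q) = 40 (V(Q) = -8 + 4*(3*4 + 0) = -8 + 4*(12 + 0) = -8 + 4*12 = -8 + 48 = 40)
X(P, q) = -51 + P + q (X(P, q) = (P + q) - 51 = -51 + P + q)
(X(V(-7), 57) - 2030)*(-4319 + (-190 - 2198)) = ((-51 + 40 + 57) - 2030)*(-4319 + (-190 - 2198)) = (46 - 2030)*(-4319 - 2388) = -1984*(-6707) = 13306688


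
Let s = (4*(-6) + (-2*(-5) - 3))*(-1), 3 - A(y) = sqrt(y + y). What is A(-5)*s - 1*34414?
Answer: -34363 - 17*I*sqrt(10) ≈ -34363.0 - 53.759*I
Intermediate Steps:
A(y) = 3 - sqrt(2)*sqrt(y) (A(y) = 3 - sqrt(y + y) = 3 - sqrt(2*y) = 3 - sqrt(2)*sqrt(y))
s = 17 (s = (-24 + (10 - 3))*(-1) = (-24 + 7)*(-1) = -17*(-1) = 17)
A(-5)*s - 1*34414 = (3 - sqrt(2)*sqrt(-5))*17 - 1*34414 = (3 - sqrt(2)*I*sqrt(5))*17 - 34414 = (3 - I*sqrt(10))*17 - 34414 = (51 - 17*I*sqrt(10)) - 34414 = -34363 - 17*I*sqrt(10)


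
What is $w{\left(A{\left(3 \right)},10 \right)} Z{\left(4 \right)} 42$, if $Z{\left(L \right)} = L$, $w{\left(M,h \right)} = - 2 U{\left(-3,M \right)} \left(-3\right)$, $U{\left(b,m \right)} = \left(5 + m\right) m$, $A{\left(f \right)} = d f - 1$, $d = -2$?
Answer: $14112$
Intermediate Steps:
$A{\left(f \right)} = -1 - 2 f$ ($A{\left(f \right)} = - 2 f - 1 = -1 - 2 f$)
$U{\left(b,m \right)} = m \left(5 + m\right)$
$w{\left(M,h \right)} = 6 M \left(5 + M\right)$ ($w{\left(M,h \right)} = - 2 M \left(5 + M\right) \left(-3\right) = 6 M \left(5 + M\right)$)
$w{\left(A{\left(3 \right)},10 \right)} Z{\left(4 \right)} 42 = 6 \left(-1 - 6\right) \left(5 - 7\right) 4 \cdot 42 = 6 \left(-7\right) \left(5 - 7\right) 4 \cdot 42 = 6 \left(-7\right) \left(-2\right) 4 \cdot 42 = 84 \cdot 4 \cdot 42 = 336 \cdot 42 = 14112$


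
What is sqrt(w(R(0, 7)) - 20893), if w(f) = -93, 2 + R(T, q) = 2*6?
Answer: I*sqrt(20986) ≈ 144.87*I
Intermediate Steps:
R(T, q) = 10 (R(T, q) = -2 + 2*6 = -2 + 12 = 10)
sqrt(w(R(0, 7)) - 20893) = sqrt(-93 - 20893) = sqrt(-20986) = I*sqrt(20986)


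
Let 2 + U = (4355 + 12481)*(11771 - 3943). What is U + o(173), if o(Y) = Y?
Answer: 131792379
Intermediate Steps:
U = 131792206 (U = -2 + (4355 + 12481)*(11771 - 3943) = -2 + 16836*7828 = -2 + 131792208 = 131792206)
U + o(173) = 131792206 + 173 = 131792379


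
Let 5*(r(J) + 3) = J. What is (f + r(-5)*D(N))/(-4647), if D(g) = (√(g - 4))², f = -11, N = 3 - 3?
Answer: -5/4647 ≈ -0.0010760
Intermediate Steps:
r(J) = -3 + J/5
N = 0
D(g) = -4 + g (D(g) = (√(-4 + g))² = -4 + g)
(f + r(-5)*D(N))/(-4647) = (-11 + (-3 + (⅕)*(-5))*(-4 + 0))/(-4647) = (-11 + (-3 - 1)*(-4))*(-1/4647) = (-11 - 4*(-4))*(-1/4647) = (-11 + 16)*(-1/4647) = 5*(-1/4647) = -5/4647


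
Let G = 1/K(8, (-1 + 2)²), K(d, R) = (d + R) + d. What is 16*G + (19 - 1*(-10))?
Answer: 509/17 ≈ 29.941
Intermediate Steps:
K(d, R) = R + 2*d (K(d, R) = (R + d) + d = R + 2*d)
G = 1/17 (G = 1/((-1 + 2)² + 2*8) = 1/(1² + 16) = 1/(1 + 16) = 1/17 ≈ 0.058824)
16*G + (19 - 1*(-10)) = 16*(1/17) + (19 - 1*(-10)) = 16/17 + (19 + 10) = 16/17 + 29 = 509/17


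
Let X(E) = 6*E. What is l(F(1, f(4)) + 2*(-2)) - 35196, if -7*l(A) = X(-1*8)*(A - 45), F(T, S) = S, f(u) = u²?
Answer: -247956/7 ≈ -35422.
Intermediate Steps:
l(A) = -2160/7 + 48*A/7 (l(A) = -6*(-1*8)*(A - 45)/7 = -6*(-8)*(-45 + A)/7 = -(-48)*(-45 + A)/7 = -(2160 - 48*A)/7 = -2160/7 + 48*A/7)
l(F(1, f(4)) + 2*(-2)) - 35196 = (-2160/7 + 48*(4² + 2*(-2))/7) - 35196 = (-2160/7 + 48*(16 - 4)/7) - 35196 = (-2160/7 + (48/7)*12) - 35196 = (-2160/7 + 576/7) - 35196 = -1584/7 - 35196 = -247956/7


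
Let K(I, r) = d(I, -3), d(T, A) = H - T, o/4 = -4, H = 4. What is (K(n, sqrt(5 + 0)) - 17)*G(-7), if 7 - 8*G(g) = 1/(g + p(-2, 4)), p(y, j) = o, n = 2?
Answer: -1215/92 ≈ -13.207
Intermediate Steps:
o = -16 (o = 4*(-4) = -16)
p(y, j) = -16
d(T, A) = 4 - T
K(I, r) = 4 - I
G(g) = 7/8 - 1/(8*(-16 + g)) (G(g) = 7/8 - 1/(8*(g - 16)) = 7/8 - 1/(8*(-16 + g)))
(K(n, sqrt(5 + 0)) - 17)*G(-7) = ((4 - 1*2) - 17)*((-113 + 7*(-7))/(8*(-16 - 7))) = ((4 - 2) - 17)*((1/8)*(-113 - 49)/(-23)) = (2 - 17)*((1/8)*(-1/23)*(-162)) = -15*81/92 = -1215/92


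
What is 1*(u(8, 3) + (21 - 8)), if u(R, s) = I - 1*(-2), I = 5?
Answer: 20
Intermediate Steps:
u(R, s) = 7 (u(R, s) = 5 - 1*(-2) = 5 + 2 = 7)
1*(u(8, 3) + (21 - 8)) = 1*(7 + (21 - 8)) = 1*(7 + 13) = 1*20 = 20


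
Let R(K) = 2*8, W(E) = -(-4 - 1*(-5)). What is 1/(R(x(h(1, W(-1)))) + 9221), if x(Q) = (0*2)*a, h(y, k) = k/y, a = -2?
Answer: 1/9237 ≈ 0.00010826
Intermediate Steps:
W(E) = -1 (W(E) = -(-4 + 5) = -1*1 = -1)
x(Q) = 0 (x(Q) = (0*2)*(-2) = 0*(-2) = 0)
R(K) = 16
1/(R(x(h(1, W(-1)))) + 9221) = 1/(16 + 9221) = 1/9237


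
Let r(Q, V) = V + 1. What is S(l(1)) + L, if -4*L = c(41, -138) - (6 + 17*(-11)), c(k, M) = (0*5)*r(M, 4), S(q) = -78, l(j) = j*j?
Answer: -493/4 ≈ -123.25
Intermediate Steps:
r(Q, V) = 1 + V
l(j) = j**2
c(k, M) = 0 (c(k, M) = (0*5)*(1 + 4) = 0*5 = 0)
L = -181/4 (L = -(0 - (6 + 17*(-11)))/4 = -(0 - (6 - 187))/4 = -(0 - 1*(-181))/4 = -(0 + 181)/4 = -1/4*181 = -181/4 ≈ -45.250)
S(l(1)) + L = -78 - 181/4 = -493/4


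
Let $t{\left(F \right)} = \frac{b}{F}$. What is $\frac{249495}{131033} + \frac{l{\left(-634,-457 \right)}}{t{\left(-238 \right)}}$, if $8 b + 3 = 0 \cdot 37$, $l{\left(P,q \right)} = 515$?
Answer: $\frac{128486466965}{393099} \approx 3.2686 \cdot 10^{5}$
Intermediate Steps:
$b = - \frac{3}{8}$ ($b = - \frac{3}{8} + \frac{0 \cdot 37}{8} = - \frac{3}{8} + \frac{1}{8} \cdot 0 = - \frac{3}{8} + 0 = - \frac{3}{8} \approx -0.375$)
$t{\left(F \right)} = - \frac{3}{8 F}$
$\frac{249495}{131033} + \frac{l{\left(-634,-457 \right)}}{t{\left(-238 \right)}} = \frac{249495}{131033} + \frac{515}{\left(- \frac{3}{8}\right) \frac{1}{-238}} = 249495 \cdot \frac{1}{131033} + \frac{515}{\left(- \frac{3}{8}\right) \left(- \frac{1}{238}\right)} = \frac{249495}{131033} + \frac{515}{\frac{3}{1904}} = \frac{249495}{131033} + 515 \cdot \frac{1904}{3} = \frac{249495}{131033} + \frac{980560}{3} = \frac{128486466965}{393099}$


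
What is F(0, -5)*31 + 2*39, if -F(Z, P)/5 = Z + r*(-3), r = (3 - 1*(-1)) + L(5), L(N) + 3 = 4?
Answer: 2403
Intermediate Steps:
L(N) = 1 (L(N) = -3 + 4 = 1)
r = 5 (r = (3 - 1*(-1)) + 1 = (3 + 1) + 1 = 4 + 1 = 5)
F(Z, P) = 75 - 5*Z (F(Z, P) = -5*(Z + 5*(-3)) = -5*(Z - 15) = -5*(-15 + Z) = 75 - 5*Z)
F(0, -5)*31 + 2*39 = (75 - 5*0)*31 + 2*39 = (75 + 0)*31 + 78 = 75*31 + 78 = 2325 + 78 = 2403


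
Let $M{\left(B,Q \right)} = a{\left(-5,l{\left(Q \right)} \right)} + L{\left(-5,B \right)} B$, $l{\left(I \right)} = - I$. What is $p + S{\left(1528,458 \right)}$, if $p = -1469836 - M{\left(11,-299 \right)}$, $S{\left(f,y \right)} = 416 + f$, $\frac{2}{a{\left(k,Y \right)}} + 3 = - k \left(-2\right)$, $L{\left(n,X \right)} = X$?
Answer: $- \frac{19084167}{13} \approx -1.468 \cdot 10^{6}$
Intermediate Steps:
$a{\left(k,Y \right)} = \frac{2}{-3 + 2 k}$ ($a{\left(k,Y \right)} = \frac{2}{-3 + - k \left(-2\right)} = \frac{2}{-3 + 2 k}$)
$M{\left(B,Q \right)} = - \frac{2}{13} + B^{2}$ ($M{\left(B,Q \right)} = \frac{2}{-3 + 2 \left(-5\right)} + B B = \frac{2}{-3 - 10} + B^{2} = \frac{2}{-13} + B^{2} = 2 \left(- \frac{1}{13}\right) + B^{2} = - \frac{2}{13} + B^{2}$)
$p = - \frac{19109439}{13}$ ($p = -1469836 - \left(- \frac{2}{13} + 11^{2}\right) = -1469836 - \left(- \frac{2}{13} + 121\right) = -1469836 - \frac{1571}{13} = - \frac{19109439}{13} \approx -1.47 \cdot 10^{6}$)
$p + S{\left(1528,458 \right)} = - \frac{19109439}{13} + \left(416 + 1528\right) = - \frac{19109439}{13} + 1944 = - \frac{19084167}{13}$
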